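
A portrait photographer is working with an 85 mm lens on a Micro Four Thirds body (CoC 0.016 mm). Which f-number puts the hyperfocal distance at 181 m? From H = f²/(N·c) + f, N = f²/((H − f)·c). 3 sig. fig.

Rearrange H = f²/(N·c) + f for N: N = f² / ((H − f)·c).
N = 85² / ((181000 − 85) × 0.016) = 7225 / 2895 ≈ 2.50.

f/2.50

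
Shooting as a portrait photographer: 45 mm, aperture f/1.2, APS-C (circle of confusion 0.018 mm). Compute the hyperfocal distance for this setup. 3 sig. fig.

Hyperfocal distance H = f²/(N·c) + f = 45²/(1.2 × 0.018) + 45 = 2025/0.0216 + 45 ≈ 93795.0 mm ≈ 93.8 m.

93.8 m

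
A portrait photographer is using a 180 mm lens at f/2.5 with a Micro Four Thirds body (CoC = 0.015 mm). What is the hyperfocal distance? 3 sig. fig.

Hyperfocal distance H = f²/(N·c) + f = 180²/(2.5 × 0.015) + 180 = 32400/0.0375 + 180 ≈ 864180.0 mm ≈ 864 m.

864 m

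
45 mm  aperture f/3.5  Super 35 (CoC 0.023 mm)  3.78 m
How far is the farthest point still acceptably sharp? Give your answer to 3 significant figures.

Hyperfocal distance H = f²/(N·c) + f = 45²/(3.5 × 0.023) + 45 = 2025/0.0805 + 45 ≈ 25200.3 mm ≈ 25.20 m.
Far limit Df = s·(H − f)/(H − s) = 3780 × (25200.3 − 45) / (25200.3 − 3780) = 3780 × 25155.3 / 21420.3 ≈ 4439.1 mm ≈ 4.44 m.

4.44 m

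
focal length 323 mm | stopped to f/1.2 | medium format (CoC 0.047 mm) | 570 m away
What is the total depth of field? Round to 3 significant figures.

Hyperfocal distance H = f²/(N·c) + f = 323²/(1.2 × 0.047) + 323 = 104329/0.0564 + 323 ≈ 1850128.0 mm ≈ 1850 m.
Near limit Dn = s·(H − f)/(H + s − 2f) = 570000 × (1850128.0 − 323) / (1850128.0 + 570000 − 2 × 323) = 570000 × 1849805.0 / 2419482.0 ≈ 435791 mm.
Far limit Df = s·(H − f)/(H − s) = 570000 × (1850128.0 − 323) / (1850128.0 − 570000) = 570000 × 1849805.0 / 1280128.0 ≈ 823659 mm.
Depth of field = Df − Dn = 823659 − 435791 ≈ 387868 mm ≈ 388 m.

388 m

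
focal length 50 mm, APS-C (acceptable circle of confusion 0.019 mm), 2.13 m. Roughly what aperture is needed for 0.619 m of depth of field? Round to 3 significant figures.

Write h = H − f = f²/(N·c). The thin-lens limits are Dn = s·h/(h + (s−f)) and Df = s·h/(h − (s−f)), so DoF = Df − Dn = 2·s·(s−f)·h / (h² − (s−f)²).
That is a quadratic in h: DoF·h² − 2·s·(s−f)·h − DoF·(s−f)² = 0 ⇒ h = (s−f)·(s + √(s² + DoF²)) / DoF = 2080 × (2130 + √(2130² + 619²)) / 619 = 2080 × (2130 + 2218.12) / 619 ≈ 14611 mm.
Then N = f²/(c·h) = 50² / (0.019 × 14611) = 2500 / 277.61 ≈ 9.01.

f/9.01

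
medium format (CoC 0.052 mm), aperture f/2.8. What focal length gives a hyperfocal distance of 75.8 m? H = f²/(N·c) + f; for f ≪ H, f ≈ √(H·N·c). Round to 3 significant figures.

From H = f²/(N·c) + f, with f ≪ H: f ≈ √(H·N·c) = √(75800 × 2.8 × 0.052) = √11036 ≈ 105.1 mm.
The +f correction barely moves this — solving exactly, f² + N·c·f − N·c·H = 0 ⇒ f = (−N·c + √((N·c)² + 4·N·c·H))/2 = (−0.1456 + √44146)/2 ≈ 104.98 mm, so f ≈ 105 mm.

105 mm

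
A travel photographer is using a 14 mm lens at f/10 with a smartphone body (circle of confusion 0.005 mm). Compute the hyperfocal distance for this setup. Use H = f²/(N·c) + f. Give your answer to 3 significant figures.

Hyperfocal distance H = f²/(N·c) + f = 14²/(10 × 0.005) + 14 = 196/0.05 + 14 ≈ 3934.0 mm ≈ 3.93 m.

3.93 m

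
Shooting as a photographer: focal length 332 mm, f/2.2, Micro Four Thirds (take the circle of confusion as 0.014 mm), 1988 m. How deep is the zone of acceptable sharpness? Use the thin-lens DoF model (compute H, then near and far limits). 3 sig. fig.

Hyperfocal distance H = f²/(N·c) + f = 332²/(2.2 × 0.014) + 332 = 110224/0.0308 + 332 ≈ 3579033.3 mm ≈ 3579 m.
Near limit Dn = s·(H − f)/(H + s − 2f) = 1988000 × (3579033.3 − 332) / (3579033.3 + 1988000 − 2 × 332) = 1988000 × 3578701.3 / 5566369.3 ≈ 1278115 mm.
Far limit Df = s·(H − f)/(H − s) = 1988000 × (3579033.3 − 332) / (3579033.3 − 1988000) = 1988000 × 3578701.3 / 1591033.3 ≈ 4471596 mm.
Depth of field = Df − Dn = 4471596 − 1278115 ≈ 3193481 mm ≈ 3190 m.

3190 m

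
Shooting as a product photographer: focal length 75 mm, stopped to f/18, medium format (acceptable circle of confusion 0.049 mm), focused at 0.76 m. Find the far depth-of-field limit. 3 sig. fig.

0.851 m

Hyperfocal distance H = f²/(N·c) + f = 75²/(18 × 0.049) + 75 = 5625/0.882 + 75 ≈ 6452.6 mm ≈ 6.453 m.
Far limit Df = s·(H − f)/(H − s) = 760 × (6452.6 − 75) / (6452.6 − 760) = 760 × 6377.6 / 5692.6 ≈ 851.45 mm ≈ 0.851 m.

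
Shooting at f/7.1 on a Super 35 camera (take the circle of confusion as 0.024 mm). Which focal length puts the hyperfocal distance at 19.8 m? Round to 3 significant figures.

From H = f²/(N·c) + f, with f ≪ H: f ≈ √(H·N·c) = √(19800 × 7.1 × 0.024) = √3373.9 ≈ 58.09 mm.
Exact: f² + N·c·f − N·c·H = 0 ⇒ f = (−N·c + √((N·c)² + 4·N·c·H))/2 = (−0.1704 + √13496)/2 ≈ 58.000 mm ≈ 58.0 mm.

58.0 mm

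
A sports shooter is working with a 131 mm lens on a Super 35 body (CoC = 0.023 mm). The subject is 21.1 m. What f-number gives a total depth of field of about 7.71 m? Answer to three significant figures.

f/6.30

Write h = H − f = f²/(N·c). The thin-lens limits are Dn = s·h/(h + (s−f)) and Df = s·h/(h − (s−f)), so DoF = Df − Dn = 2·s·(s−f)·h / (h² − (s−f)²).
That is a quadratic in h: DoF·h² − 2·s·(s−f)·h − DoF·(s−f)² = 0 ⇒ h = (s−f)·(s + √(s² + DoF²)) / DoF = 20969 × (21100 + √(21100² + 7710²)) / 7710 = 20969 × (21100 + 22464.5) / 7710 ≈ 118483 mm.
Then N = f²/(c·h) = 131² / (0.023 × 118483) = 17161 / 2725.1 ≈ 6.30.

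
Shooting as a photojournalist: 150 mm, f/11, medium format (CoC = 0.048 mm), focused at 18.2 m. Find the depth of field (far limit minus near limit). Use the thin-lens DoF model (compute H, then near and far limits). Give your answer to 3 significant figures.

Hyperfocal distance H = f²/(N·c) + f = 150²/(11 × 0.048) + 150 = 22500/0.528 + 150 ≈ 42763.6 mm ≈ 42.76 m.
Near limit Dn = s·(H − f)/(H + s − 2f) = 18200 × (42763.6 − 150) / (42763.6 + 18200 − 2 × 150) = 18200 × 42613.6 / 60663.6 ≈ 12785 mm.
Far limit Df = s·(H − f)/(H − s) = 18200 × (42763.6 − 150) / (42763.6 − 18200) = 18200 × 42613.6 / 24563.6 ≈ 31574 mm.
Depth of field = Df − Dn = 31574 − 12785 ≈ 18789 mm ≈ 18.8 m.

18.8 m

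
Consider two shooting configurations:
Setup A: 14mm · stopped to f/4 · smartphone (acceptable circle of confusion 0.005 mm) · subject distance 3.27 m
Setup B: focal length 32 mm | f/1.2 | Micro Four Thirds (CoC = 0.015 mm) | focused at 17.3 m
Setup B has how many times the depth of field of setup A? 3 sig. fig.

4.74

Setup A: H = 14²/(4×0.005) + 14 ≈ 9814.0 mm; DoF = Df − Dn = 4897.0 − 2454.5 ≈ 2442.5 mm.
Setup B: H = 32²/(1.2×0.015) + 32 ≈ 56920.9 mm; DoF = Df − Dn = 24840 − 13272 ≈ 11568 mm.
Ratio = 11568 / 2442.5 ≈ 4.74.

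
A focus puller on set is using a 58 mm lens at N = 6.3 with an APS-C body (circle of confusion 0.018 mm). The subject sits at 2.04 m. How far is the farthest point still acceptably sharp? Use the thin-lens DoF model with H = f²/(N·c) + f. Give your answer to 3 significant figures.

2.19 m

Hyperfocal distance H = f²/(N·c) + f = 58²/(6.3 × 0.018) + 58 = 3364/0.1134 + 58 ≈ 29722.9 mm ≈ 29.72 m.
Far limit Df = s·(H − f)/(H − s) = 2040 × (29722.9 − 58) / (29722.9 − 2040) = 2040 × 29664.9 / 27682.9 ≈ 2186.1 mm ≈ 2.19 m.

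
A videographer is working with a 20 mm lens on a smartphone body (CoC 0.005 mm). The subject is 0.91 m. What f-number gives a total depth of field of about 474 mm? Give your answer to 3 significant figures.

f/22

Write h = H − f = f²/(N·c). The thin-lens limits are Dn = s·h/(h + (s−f)) and Df = s·h/(h − (s−f)), so DoF = Df − Dn = 2·s·(s−f)·h / (h² − (s−f)²).
That is a quadratic in h: DoF·h² − 2·s·(s−f)·h − DoF·(s−f)² = 0 ⇒ h = (s−f)·(s + √(s² + DoF²)) / DoF = 890 × (910 + √(910² + 474²)) / 474 = 890 × (910 + 1026.05) / 474 ≈ 3635.2 mm.
Then N = f²/(c·h) = 20² / (0.005 × 3635.2) = 400 / 18.176 ≈ 22.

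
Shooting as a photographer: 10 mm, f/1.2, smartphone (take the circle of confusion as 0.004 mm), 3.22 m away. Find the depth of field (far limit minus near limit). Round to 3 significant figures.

Hyperfocal distance H = f²/(N·c) + f = 10²/(1.2 × 0.004) + 10 = 100/0.0048 + 10 ≈ 20843.3 mm ≈ 20.84 m.
Near limit Dn = s·(H − f)/(H + s − 2f) = 3220 × (20843.3 − 10) / (20843.3 + 3220 − 2 × 10) = 3220 × 20833.3 / 24043.3 ≈ 2790.1 mm.
Far limit Df = s·(H − f)/(H − s) = 3220 × (20843.3 − 10) / (20843.3 − 3220) = 3220 × 20833.3 / 17623.3 ≈ 3806.5 mm.
Depth of field = Df − Dn = 3806.5 − 2790.1 ≈ 1016.4 mm ≈ 1.02 m.

1.02 m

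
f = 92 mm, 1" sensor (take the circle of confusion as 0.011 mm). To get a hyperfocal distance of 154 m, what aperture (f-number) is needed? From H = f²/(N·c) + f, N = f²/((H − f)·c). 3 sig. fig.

Rearrange H = f²/(N·c) + f for N: N = f² / ((H − f)·c).
N = 92² / ((154000 − 92) × 0.011) = 8464 / 1693 ≈ 5.

f/5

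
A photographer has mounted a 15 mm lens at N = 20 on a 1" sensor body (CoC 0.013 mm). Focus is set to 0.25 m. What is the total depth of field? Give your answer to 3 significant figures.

Hyperfocal distance H = f²/(N·c) + f = 15²/(20 × 0.013) + 15 = 225/0.26 + 15 ≈ 880.4 mm ≈ 0.880 m.
Near limit Dn = s·(H − f)/(H + s − 2f) = 250 × (880.4 − 15) / (880.4 + 250 − 2 × 15) = 250 × 865.4 / 1100.4 ≈ 196.61 mm.
Far limit Df = s·(H − f)/(H − s) = 250 × (880.4 − 15) / (880.4 − 250) = 250 × 865.4 / 630.4 ≈ 343.20 mm.
Depth of field = Df − Dn = 343.20 − 196.61 ≈ 146.59 mm.

147 mm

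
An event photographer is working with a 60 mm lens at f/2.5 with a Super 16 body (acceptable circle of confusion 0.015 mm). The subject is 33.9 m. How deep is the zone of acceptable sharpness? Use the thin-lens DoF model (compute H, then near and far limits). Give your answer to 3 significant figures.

Hyperfocal distance H = f²/(N·c) + f = 60²/(2.5 × 0.015) + 60 = 3600/0.0375 + 60 ≈ 96060.0 mm ≈ 96.06 m.
Near limit Dn = s·(H − f)/(H + s − 2f) = 33900 × (96060.0 − 60) / (96060.0 + 33900 − 2 × 60) = 33900 × 96000.0 / 129840.0 ≈ 25065 mm.
Far limit Df = s·(H − f)/(H − s) = 33900 × (96060.0 − 60) / (96060.0 − 33900) = 33900 × 96000.0 / 62160.0 ≈ 52355 mm.
Depth of field = Df − Dn = 52355 − 25065 ≈ 27290 mm ≈ 27.3 m.

27.3 m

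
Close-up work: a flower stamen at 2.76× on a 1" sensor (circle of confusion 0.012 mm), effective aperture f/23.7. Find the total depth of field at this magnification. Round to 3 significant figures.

0.0747 mm

At magnification m, DoF ≈ 2·N_eff·c/m² = 2 × 23.7 × 0.012 / 2.76² = 0.5688 / 7.618 ≈ 0.0747 mm.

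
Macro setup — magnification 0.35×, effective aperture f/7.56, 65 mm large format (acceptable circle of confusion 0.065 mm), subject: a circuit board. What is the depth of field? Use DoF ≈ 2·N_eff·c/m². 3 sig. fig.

At magnification m, DoF ≈ 2·N_eff·c/m² = 2 × 7.56 × 0.065 / 0.35² = 0.9828 / 0.1225 ≈ 8.02 mm.

8.02 mm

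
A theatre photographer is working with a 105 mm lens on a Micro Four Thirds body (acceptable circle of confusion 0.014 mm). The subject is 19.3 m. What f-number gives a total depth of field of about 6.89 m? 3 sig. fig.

f/7.10

Write h = H − f = f²/(N·c). The thin-lens limits are Dn = s·h/(h + (s−f)) and Df = s·h/(h − (s−f)), so DoF = Df − Dn = 2·s·(s−f)·h / (h² − (s−f)²).
That is a quadratic in h: DoF·h² − 2·s·(s−f)·h − DoF·(s−f)² = 0 ⇒ h = (s−f)·(s + √(s² + DoF²)) / DoF = 19195 × (19300 + √(19300² + 6890²)) / 6890 = 19195 × (19300 + 20493.0) / 6890 ≈ 110860 mm.
Then N = f²/(c·h) = 105² / (0.014 × 110860) = 11025 / 1552.0 ≈ 7.10.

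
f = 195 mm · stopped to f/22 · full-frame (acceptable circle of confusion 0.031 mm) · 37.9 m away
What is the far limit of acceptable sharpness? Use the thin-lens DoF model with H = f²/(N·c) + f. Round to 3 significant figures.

117 m

Hyperfocal distance H = f²/(N·c) + f = 195²/(22 × 0.031) + 195 = 38025/0.682 + 195 ≈ 55950.1 mm ≈ 55.95 m.
Far limit Df = s·(H − f)/(H − s) = 37900 × (55950.1 − 195) / (55950.1 − 37900) = 37900 × 55755.1 / 18050.1 ≈ 117069 mm ≈ 117 m.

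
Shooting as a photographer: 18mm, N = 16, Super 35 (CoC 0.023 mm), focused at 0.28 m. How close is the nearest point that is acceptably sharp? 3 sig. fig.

216 mm

Hyperfocal distance H = f²/(N·c) + f = 18²/(16 × 0.023) + 18 = 324/0.368 + 18 ≈ 898.4 mm ≈ 0.898 m.
Near limit Dn = s·(H − f)/(H + s − 2f) = 280 × (898.4 − 18) / (898.4 + 280 − 2 × 18) = 280 × 880.4 / 1142.4 ≈ 215.79 mm.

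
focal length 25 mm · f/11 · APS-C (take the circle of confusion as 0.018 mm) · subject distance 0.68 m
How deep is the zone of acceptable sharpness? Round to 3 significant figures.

Hyperfocal distance H = f²/(N·c) + f = 25²/(11 × 0.018) + 25 = 625/0.198 + 25 ≈ 3181.6 mm ≈ 3.182 m.
Near limit Dn = s·(H − f)/(H + s − 2f) = 680 × (3181.6 − 25) / (3181.6 + 680 − 2 × 25) = 680 × 3156.6 / 3811.6 ≈ 563.15 mm.
Far limit Df = s·(H − f)/(H − s) = 680 × (3181.6 − 25) / (3181.6 − 680) = 680 × 3156.6 / 2501.6 ≈ 858.05 mm.
Depth of field = Df − Dn = 858.05 − 563.15 ≈ 294.90 mm.

295 mm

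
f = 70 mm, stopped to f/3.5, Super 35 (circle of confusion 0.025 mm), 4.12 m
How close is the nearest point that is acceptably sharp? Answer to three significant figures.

3.84 m

Hyperfocal distance H = f²/(N·c) + f = 70²/(3.5 × 0.025) + 70 = 4900/0.0875 + 70 ≈ 56070.0 mm ≈ 56.07 m.
Near limit Dn = s·(H − f)/(H + s − 2f) = 4120 × (56070.0 − 70) / (56070.0 + 4120 − 2 × 70) = 4120 × 56000.0 / 60050.0 ≈ 3842.1 mm ≈ 3.84 m.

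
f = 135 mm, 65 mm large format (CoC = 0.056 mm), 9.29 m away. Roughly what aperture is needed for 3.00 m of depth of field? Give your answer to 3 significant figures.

f/5.60

Write h = H − f = f²/(N·c). The thin-lens limits are Dn = s·h/(h + (s−f)) and Df = s·h/(h − (s−f)), so DoF = Df − Dn = 2·s·(s−f)·h / (h² − (s−f)²).
That is a quadratic in h: DoF·h² − 2·s·(s−f)·h − DoF·(s−f)² = 0 ⇒ h = (s−f)·(s + √(s² + DoF²)) / DoF = 9155 × (9290 + √(9290² + 3000²)) / 3000 = 9155 × (9290 + 9762.38) / 3000 ≈ 58142 mm.
Then N = f²/(c·h) = 135² / (0.056 × 58142) = 18225 / 3255.9 ≈ 5.60.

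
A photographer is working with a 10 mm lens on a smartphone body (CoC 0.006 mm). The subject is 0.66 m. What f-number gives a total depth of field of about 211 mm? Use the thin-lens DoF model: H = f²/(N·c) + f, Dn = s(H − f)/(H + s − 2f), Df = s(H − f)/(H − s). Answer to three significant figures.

Write h = H − f = f²/(N·c). The thin-lens limits are Dn = s·h/(h + (s−f)) and Df = s·h/(h − (s−f)), so DoF = Df − Dn = 2·s·(s−f)·h / (h² − (s−f)²).
That is a quadratic in h: DoF·h² − 2·s·(s−f)·h − DoF·(s−f)² = 0 ⇒ h = (s−f)·(s + √(s² + DoF²)) / DoF = 650 × (660 + √(660² + 211²)) / 211 = 650 × (660 + 692.908) / 211 ≈ 4167.7 mm.
Then N = f²/(c·h) = 10² / (0.006 × 4167.7) = 100 / 25.006 ≈ 4.

f/4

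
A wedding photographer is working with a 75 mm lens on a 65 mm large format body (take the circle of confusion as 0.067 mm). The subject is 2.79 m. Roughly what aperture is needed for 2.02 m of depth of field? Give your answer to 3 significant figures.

f/10

Write h = H − f = f²/(N·c). The thin-lens limits are Dn = s·h/(h + (s−f)) and Df = s·h/(h − (s−f)), so DoF = Df − Dn = 2·s·(s−f)·h / (h² − (s−f)²).
That is a quadratic in h: DoF·h² − 2·s·(s−f)·h − DoF·(s−f)² = 0 ⇒ h = (s−f)·(s + √(s² + DoF²)) / DoF = 2715 × (2790 + √(2790² + 2020²)) / 2020 = 2715 × (2790 + 3444.49) / 2020 ≈ 8379.5 mm.
Then N = f²/(c·h) = 75² / (0.067 × 8379.5) = 5625 / 561.43 ≈ 10.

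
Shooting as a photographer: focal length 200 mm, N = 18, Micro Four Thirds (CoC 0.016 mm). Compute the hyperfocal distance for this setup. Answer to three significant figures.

Hyperfocal distance H = f²/(N·c) + f = 200²/(18 × 0.016) + 200 = 40000/0.288 + 200 ≈ 139088.9 mm ≈ 139 m.

139 m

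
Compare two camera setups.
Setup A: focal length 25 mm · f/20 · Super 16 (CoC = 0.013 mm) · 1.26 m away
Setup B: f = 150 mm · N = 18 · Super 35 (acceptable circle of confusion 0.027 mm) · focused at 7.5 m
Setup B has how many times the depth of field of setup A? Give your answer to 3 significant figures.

Setup A: H = 25²/(20×0.013) + 25 ≈ 2428.8 mm; DoF = Df − Dn = 2591.3 − 832.4 ≈ 1758.9 mm.
Setup B: H = 150²/(18×0.027) + 150 ≈ 46446.3 mm; DoF = Df − Dn = 8915.4 − 6472.4 ≈ 2443.0 mm.
Ratio = 2443.0 / 1758.9 ≈ 1.39.

1.39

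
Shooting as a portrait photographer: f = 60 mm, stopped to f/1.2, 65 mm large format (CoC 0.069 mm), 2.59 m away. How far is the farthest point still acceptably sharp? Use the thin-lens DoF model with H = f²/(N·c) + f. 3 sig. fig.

2.75 m

Hyperfocal distance H = f²/(N·c) + f = 60²/(1.2 × 0.069) + 60 = 3600/0.0828 + 60 ≈ 43538.3 mm ≈ 43.54 m.
Far limit Df = s·(H − f)/(H − s) = 2590 × (43538.3 − 60) / (43538.3 − 2590) = 2590 × 43478.3 / 40948.3 ≈ 2750.0 mm ≈ 2.75 m.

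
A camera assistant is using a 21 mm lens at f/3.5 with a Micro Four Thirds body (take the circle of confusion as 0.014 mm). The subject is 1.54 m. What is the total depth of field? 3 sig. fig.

0.535 m

Hyperfocal distance H = f²/(N·c) + f = 21²/(3.5 × 0.014) + 21 = 441/0.049 + 21 ≈ 9021.0 mm ≈ 9.021 m.
Near limit Dn = s·(H − f)/(H + s − 2f) = 1540 × (9021.0 − 21) / (9021.0 + 1540 − 2 × 21) = 1540 × 9000.0 / 10519.0 ≈ 1317.62 mm.
Far limit Df = s·(H − f)/(H − s) = 1540 × (9021.0 − 21) / (9021.0 − 1540) = 1540 × 9000.0 / 7481.0 ≈ 1852.69 mm.
Depth of field = Df − Dn = 1852.69 − 1317.62 ≈ 535.07 mm ≈ 0.535 m.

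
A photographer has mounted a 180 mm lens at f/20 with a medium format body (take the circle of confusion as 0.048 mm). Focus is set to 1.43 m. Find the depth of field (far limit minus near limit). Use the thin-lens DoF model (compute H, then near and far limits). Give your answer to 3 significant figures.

Hyperfocal distance H = f²/(N·c) + f = 180²/(20 × 0.048) + 180 = 32400/0.96 + 180 ≈ 33930.0 mm ≈ 33.93 m.
Near limit Dn = s·(H − f)/(H + s − 2f) = 1430 × (33930.0 − 180) / (33930.0 + 1430 − 2 × 180) = 1430 × 33750.0 / 35000.0 ≈ 1378.93 mm.
Far limit Df = s·(H − f)/(H − s) = 1430 × (33930.0 − 180) / (33930.0 − 1430) = 1430 × 33750.0 / 32500.0 ≈ 1485.00 mm.
Depth of field = Df − Dn = 1485.00 − 1378.93 ≈ 106.07 mm.

106 mm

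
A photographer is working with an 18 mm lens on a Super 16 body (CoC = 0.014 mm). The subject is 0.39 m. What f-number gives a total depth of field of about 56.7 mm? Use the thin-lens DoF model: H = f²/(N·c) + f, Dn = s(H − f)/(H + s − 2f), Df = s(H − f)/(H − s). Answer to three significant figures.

f/4.50

Write h = H − f = f²/(N·c). The thin-lens limits are Dn = s·h/(h + (s−f)) and Df = s·h/(h − (s−f)), so DoF = Df − Dn = 2·s·(s−f)·h / (h² − (s−f)²).
That is a quadratic in h: DoF·h² − 2·s·(s−f)·h − DoF·(s−f)² = 0 ⇒ h = (s−f)·(s + √(s² + DoF²)) / DoF = 372 × (390 + √(390² + 56.7²)) / 56.7 = 372 × (390 + 394.100) / 56.7 ≈ 5144.4 mm.
Then N = f²/(c·h) = 18² / (0.014 × 5144.4) = 324 / 72.021 ≈ 4.50.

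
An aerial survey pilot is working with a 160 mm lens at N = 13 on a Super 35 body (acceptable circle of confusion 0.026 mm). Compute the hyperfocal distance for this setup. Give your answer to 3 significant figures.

Hyperfocal distance H = f²/(N·c) + f = 160²/(13 × 0.026) + 160 = 25600/0.338 + 160 ≈ 75899.6 mm ≈ 75.9 m.

75.9 m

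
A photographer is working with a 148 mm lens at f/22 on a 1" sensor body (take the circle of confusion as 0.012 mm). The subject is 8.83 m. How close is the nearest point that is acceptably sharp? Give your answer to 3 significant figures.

7.99 m

Hyperfocal distance H = f²/(N·c) + f = 148²/(22 × 0.012) + 148 = 21904/0.264 + 148 ≈ 83117.7 mm ≈ 83.12 m.
Near limit Dn = s·(H − f)/(H + s − 2f) = 8830 × (83117.7 − 148) / (83117.7 + 8830 − 2 × 148) = 8830 × 82969.7 / 91651.7 ≈ 7993.6 mm ≈ 7.99 m.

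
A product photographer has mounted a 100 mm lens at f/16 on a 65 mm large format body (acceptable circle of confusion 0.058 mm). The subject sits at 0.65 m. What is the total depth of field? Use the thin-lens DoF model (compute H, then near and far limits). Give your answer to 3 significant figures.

66.5 mm

Hyperfocal distance H = f²/(N·c) + f = 100²/(16 × 0.058) + 100 = 10000/0.928 + 100 ≈ 10875.9 mm ≈ 10.88 m.
Near limit Dn = s·(H − f)/(H + s − 2f) = 650 × (10875.9 − 100) / (10875.9 + 650 − 2 × 100) = 650 × 10775.9 / 11325.9 ≈ 618.435 mm.
Far limit Df = s·(H − f)/(H − s) = 650 × (10875.9 − 100) / (10875.9 − 650) = 650 × 10775.9 / 10225.9 ≈ 684.960 mm.
Depth of field = Df − Dn = 684.960 − 618.435 ≈ 66.525 mm.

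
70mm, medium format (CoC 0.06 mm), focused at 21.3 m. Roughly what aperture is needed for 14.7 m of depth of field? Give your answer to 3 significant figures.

f/1.20

Write h = H − f = f²/(N·c). The thin-lens limits are Dn = s·h/(h + (s−f)) and Df = s·h/(h − (s−f)), so DoF = Df − Dn = 2·s·(s−f)·h / (h² − (s−f)²).
That is a quadratic in h: DoF·h² − 2·s·(s−f)·h − DoF·(s−f)² = 0 ⇒ h = (s−f)·(s + √(s² + DoF²)) / DoF = 21230 × (21300 + √(21300² + 14700²)) / 14700 = 21230 × (21300 + 25880.1) / 14700 ≈ 68138 mm.
Then N = f²/(c·h) = 70² / (0.06 × 68138) = 4900 / 4088.3 ≈ 1.20.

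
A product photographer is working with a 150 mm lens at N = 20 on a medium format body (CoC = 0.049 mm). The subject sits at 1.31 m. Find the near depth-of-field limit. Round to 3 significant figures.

Hyperfocal distance H = f²/(N·c) + f = 150²/(20 × 0.049) + 150 = 22500/0.98 + 150 ≈ 23109.2 mm ≈ 23.11 m.
Near limit Dn = s·(H − f)/(H + s − 2f) = 1310 × (23109.2 − 150) / (23109.2 + 1310 − 2 × 150) = 1310 × 22959.2 / 24119.2 ≈ 1247.0 mm ≈ 1.25 m.

1.25 m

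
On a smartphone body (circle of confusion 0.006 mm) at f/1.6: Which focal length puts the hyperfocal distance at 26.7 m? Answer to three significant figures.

16.0 mm

From H = f²/(N·c) + f, with f ≪ H: f ≈ √(H·N·c) = √(26700 × 1.6 × 0.006) = √256.32 ≈ 16.01 mm.
The +f correction barely moves this — solving exactly, f² + N·c·f − N·c·H = 0 ⇒ f = (−N·c + √((N·c)² + 4·N·c·H))/2 = (−0.0096 + √1025.3)/2 ≈ 16.005 mm, so f ≈ 16.0 mm.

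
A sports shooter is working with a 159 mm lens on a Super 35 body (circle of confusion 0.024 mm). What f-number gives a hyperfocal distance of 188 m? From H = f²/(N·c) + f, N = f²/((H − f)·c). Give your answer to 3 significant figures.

f/5.61

Rearrange H = f²/(N·c) + f for N: N = f² / ((H − f)·c).
N = 159² / ((188000 − 159) × 0.024) = 25281 / 4508 ≈ 5.61.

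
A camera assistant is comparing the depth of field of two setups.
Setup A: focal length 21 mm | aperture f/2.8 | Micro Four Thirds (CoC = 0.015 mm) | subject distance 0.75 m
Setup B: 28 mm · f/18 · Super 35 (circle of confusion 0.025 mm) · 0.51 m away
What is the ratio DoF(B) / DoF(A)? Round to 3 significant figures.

2.92

Setup A: H = 21²/(2.8×0.015) + 21 ≈ 10521.0 mm; DoF = Df − Dn = 805.96 − 701.31 ≈ 104.65 mm.
Setup B: H = 28²/(18×0.025) + 28 ≈ 1770.2 mm; DoF = Df − Dn = 705.06 − 399.48 ≈ 305.58 mm.
Ratio = 305.58 / 104.65 ≈ 2.92.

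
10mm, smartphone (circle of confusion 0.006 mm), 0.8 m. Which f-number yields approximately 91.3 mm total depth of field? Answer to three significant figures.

Write h = H − f = f²/(N·c). The thin-lens limits are Dn = s·h/(h + (s−f)) and Df = s·h/(h − (s−f)), so DoF = Df − Dn = 2·s·(s−f)·h / (h² − (s−f)²).
That is a quadratic in h: DoF·h² − 2·s·(s−f)·h − DoF·(s−f)² = 0 ⇒ h = (s−f)·(s + √(s² + DoF²)) / DoF = 790 × (800 + √(800² + 91.3²)) / 91.3 = 790 × (800 + 805.193) / 91.3 ≈ 13889 mm.
Then N = f²/(c·h) = 10² / (0.006 × 13889) = 100 / 83.336 ≈ 1.20.

f/1.20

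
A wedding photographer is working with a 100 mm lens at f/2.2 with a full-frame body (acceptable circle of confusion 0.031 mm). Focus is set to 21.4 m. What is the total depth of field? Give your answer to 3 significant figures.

6.35 m

Hyperfocal distance H = f²/(N·c) + f = 100²/(2.2 × 0.031) + 100 = 10000/0.0682 + 100 ≈ 146727.6 mm ≈ 146.7 m.
Near limit Dn = s·(H − f)/(H + s − 2f) = 21400 × (146727.6 − 100) / (146727.6 + 21400 − 2 × 100) = 21400 × 146627.6 / 167927.6 ≈ 18685.6 mm.
Far limit Df = s·(H − f)/(H − s) = 21400 × (146727.6 − 100) / (146727.6 − 21400) = 21400 × 146627.6 / 125327.6 ≈ 25037.0 mm.
Depth of field = Df − Dn = 25037.0 − 18685.6 ≈ 6351.4 mm ≈ 6.35 m.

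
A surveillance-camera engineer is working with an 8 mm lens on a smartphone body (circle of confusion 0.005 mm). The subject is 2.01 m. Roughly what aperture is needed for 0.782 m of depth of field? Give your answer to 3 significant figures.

f/1.20

Write h = H − f = f²/(N·c). The thin-lens limits are Dn = s·h/(h + (s−f)) and Df = s·h/(h − (s−f)), so DoF = Df − Dn = 2·s·(s−f)·h / (h² − (s−f)²).
That is a quadratic in h: DoF·h² − 2·s·(s−f)·h − DoF·(s−f)² = 0 ⇒ h = (s−f)·(s + √(s² + DoF²)) / DoF = 2002 × (2010 + √(2010² + 782²)) / 782 = 2002 × (2010 + 2156.76) / 782 ≈ 10667 mm.
Then N = f²/(c·h) = 8² / (0.005 × 10667) = 64 / 53.337 ≈ 1.20.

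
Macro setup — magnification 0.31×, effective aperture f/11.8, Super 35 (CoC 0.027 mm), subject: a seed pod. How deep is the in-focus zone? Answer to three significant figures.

At magnification m, DoF ≈ 2·N_eff·c/m² = 2 × 11.8 × 0.027 / 0.31² = 0.6372 / 0.0961 ≈ 6.63 mm.

6.63 mm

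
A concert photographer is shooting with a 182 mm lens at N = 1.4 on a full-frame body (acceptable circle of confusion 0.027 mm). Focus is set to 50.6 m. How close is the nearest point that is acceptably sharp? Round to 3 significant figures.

47.8 m

Hyperfocal distance H = f²/(N·c) + f = 182²/(1.4 × 0.027) + 182 = 33124/0.0378 + 182 ≈ 876478.3 mm ≈ 876.5 m.
Near limit Dn = s·(H − f)/(H + s − 2f) = 50600 × (876478.3 − 182) / (876478.3 + 50600 − 2 × 182) = 50600 × 876296.3 / 926714.3 ≈ 47847 mm ≈ 47.8 m.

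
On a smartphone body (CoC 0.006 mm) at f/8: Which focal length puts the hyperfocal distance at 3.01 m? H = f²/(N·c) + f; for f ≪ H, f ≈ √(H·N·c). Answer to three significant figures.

12.0 mm

From H = f²/(N·c) + f, with f ≪ H: f ≈ √(H·N·c) = √(3010 × 8 × 0.006) = √144.48 ≈ 12.02 mm.
The +f correction barely moves this — solving exactly, f² + N·c·f − N·c·H = 0 ⇒ f = (−N·c + √((N·c)² + 4·N·c·H))/2 = (−0.048 + √577.92)/2 ≈ 11.996 mm, so f ≈ 12.0 mm.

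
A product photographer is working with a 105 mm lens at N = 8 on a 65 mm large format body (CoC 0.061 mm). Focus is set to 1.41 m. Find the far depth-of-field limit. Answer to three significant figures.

Hyperfocal distance H = f²/(N·c) + f = 105²/(8 × 0.061) + 105 = 11025/0.488 + 105 ≈ 22697.2 mm ≈ 22.70 m.
Far limit Df = s·(H − f)/(H − s) = 1410 × (22697.2 − 105) / (22697.2 − 1410) = 1410 × 22592.2 / 21287.2 ≈ 1496.4 mm ≈ 1.50 m.

1.50 m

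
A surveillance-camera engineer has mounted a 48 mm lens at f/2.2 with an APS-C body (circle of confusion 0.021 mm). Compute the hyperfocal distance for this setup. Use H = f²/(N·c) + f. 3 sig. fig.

Hyperfocal distance H = f²/(N·c) + f = 48²/(2.2 × 0.021) + 48 = 2304/0.0462 + 48 ≈ 49918.1 mm ≈ 49.9 m.

49.9 m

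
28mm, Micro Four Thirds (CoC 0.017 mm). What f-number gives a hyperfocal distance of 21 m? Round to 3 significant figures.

Rearrange H = f²/(N·c) + f for N: N = f² / ((H − f)·c).
N = 28² / ((21000 − 28) × 0.017) = 784 / 356.5 ≈ 2.20.

f/2.20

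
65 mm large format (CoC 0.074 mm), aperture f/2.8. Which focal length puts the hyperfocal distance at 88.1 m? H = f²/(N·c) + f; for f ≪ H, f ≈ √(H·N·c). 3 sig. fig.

135 mm

From H = f²/(N·c) + f, with f ≪ H: f ≈ √(H·N·c) = √(88100 × 2.8 × 0.074) = √18254 ≈ 135.1 mm.
The +f correction barely moves this — solving exactly, f² + N·c·f − N·c·H = 0 ⇒ f = (−N·c + √((N·c)² + 4·N·c·H))/2 = (−0.2072 + √73017)/2 ≈ 135.00 mm, so f ≈ 135 mm.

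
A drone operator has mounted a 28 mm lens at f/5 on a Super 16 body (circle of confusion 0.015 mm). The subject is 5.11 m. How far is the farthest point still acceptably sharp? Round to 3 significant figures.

9.94 m

Hyperfocal distance H = f²/(N·c) + f = 28²/(5 × 0.015) + 28 = 784/0.075 + 28 ≈ 10481.3 mm ≈ 10.48 m.
Far limit Df = s·(H − f)/(H − s) = 5110 × (10481.3 − 28) / (10481.3 − 5110) = 5110 × 10453.3 / 5371.3 ≈ 9944.7 mm ≈ 9.94 m.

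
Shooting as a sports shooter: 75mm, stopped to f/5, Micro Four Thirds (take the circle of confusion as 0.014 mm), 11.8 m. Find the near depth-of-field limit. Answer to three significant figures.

Hyperfocal distance H = f²/(N·c) + f = 75²/(5 × 0.014) + 75 = 5625/0.07 + 75 ≈ 80432.1 mm ≈ 80.43 m.
Near limit Dn = s·(H − f)/(H + s − 2f) = 11800 × (80432.1 − 75) / (80432.1 + 11800 − 2 × 75) = 11800 × 80357.1 / 92082.1 ≈ 10297 mm ≈ 10.3 m.

10.3 m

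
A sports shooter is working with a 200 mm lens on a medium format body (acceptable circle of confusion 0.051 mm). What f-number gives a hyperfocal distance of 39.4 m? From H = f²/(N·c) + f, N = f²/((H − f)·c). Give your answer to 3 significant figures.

f/20

Rearrange H = f²/(N·c) + f for N: N = f² / ((H − f)·c).
N = 200² / ((39400 − 200) × 0.051) = 40000 / 1999 ≈ 20.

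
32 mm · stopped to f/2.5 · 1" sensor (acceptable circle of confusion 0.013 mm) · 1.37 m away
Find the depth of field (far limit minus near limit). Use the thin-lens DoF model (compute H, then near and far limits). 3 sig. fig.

117 mm

Hyperfocal distance H = f²/(N·c) + f = 32²/(2.5 × 0.013) + 32 = 1024/0.0325 + 32 ≈ 31539.7 mm ≈ 31.54 m.
Near limit Dn = s·(H − f)/(H + s − 2f) = 1370 × (31539.7 − 32) / (31539.7 + 1370 − 2 × 32) = 1370 × 31507.7 / 32845.7 ≈ 1314.19 mm.
Far limit Df = s·(H − f)/(H − s) = 1370 × (31539.7 − 32) / (31539.7 − 1370) = 1370 × 31507.7 / 30169.7 ≈ 1430.76 mm.
Depth of field = Df − Dn = 1430.76 − 1314.19 ≈ 116.57 mm.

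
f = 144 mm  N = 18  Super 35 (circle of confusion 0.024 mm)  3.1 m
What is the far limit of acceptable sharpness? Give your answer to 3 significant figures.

3.30 m

Hyperfocal distance H = f²/(N·c) + f = 144²/(18 × 0.024) + 144 = 20736/0.432 + 144 ≈ 48144.0 mm ≈ 48.14 m.
Far limit Df = s·(H − f)/(H − s) = 3100 × (48144.0 − 144) / (48144.0 − 3100) = 3100 × 48000.0 / 45044.0 ≈ 3303.4 mm ≈ 3.30 m.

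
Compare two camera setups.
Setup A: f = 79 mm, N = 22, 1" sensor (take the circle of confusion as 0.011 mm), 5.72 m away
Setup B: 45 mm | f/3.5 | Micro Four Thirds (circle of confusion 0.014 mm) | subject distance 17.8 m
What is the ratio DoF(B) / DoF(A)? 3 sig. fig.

Setup A: H = 79²/(22×0.011) + 79 ≈ 25868.3 mm; DoF = Df − Dn = 7321.5 − 4693.4 ≈ 2628.1 mm.
Setup B: H = 45²/(3.5×0.014) + 45 ≈ 41371.5 mm; DoF = Df − Dn = 31208 − 12451 ≈ 18757 mm.
Ratio = 18757 / 2628.1 ≈ 7.14.

7.14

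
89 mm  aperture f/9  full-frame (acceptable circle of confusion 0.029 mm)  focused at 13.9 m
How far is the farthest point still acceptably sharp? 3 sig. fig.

Hyperfocal distance H = f²/(N·c) + f = 89²/(9 × 0.029) + 89 = 7921/0.261 + 89 ≈ 30437.7 mm ≈ 30.44 m.
Far limit Df = s·(H − f)/(H − s) = 13900 × (30437.7 − 89) / (30437.7 − 13900) = 13900 × 30348.7 / 16537.7 ≈ 25508 mm ≈ 25.5 m.

25.5 m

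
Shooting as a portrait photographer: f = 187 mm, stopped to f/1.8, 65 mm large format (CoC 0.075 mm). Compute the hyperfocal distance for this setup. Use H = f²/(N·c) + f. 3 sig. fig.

Hyperfocal distance H = f²/(N·c) + f = 187²/(1.8 × 0.075) + 187 = 34969/0.135 + 187 ≈ 259216.6 mm ≈ 259 m.

259 m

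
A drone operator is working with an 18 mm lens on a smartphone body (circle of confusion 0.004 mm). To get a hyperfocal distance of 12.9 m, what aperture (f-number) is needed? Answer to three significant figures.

f/6.29

Rearrange H = f²/(N·c) + f for N: N = f² / ((H − f)·c).
N = 18² / ((12900 − 18) × 0.004) = 324 / 51.53 ≈ 6.29.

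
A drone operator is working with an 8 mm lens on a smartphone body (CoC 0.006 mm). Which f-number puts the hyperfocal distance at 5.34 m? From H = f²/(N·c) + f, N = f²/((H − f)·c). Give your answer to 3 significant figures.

f/2.00

Rearrange H = f²/(N·c) + f for N: N = f² / ((H − f)·c).
N = 8² / ((5340 − 8) × 0.006) = 64 / 31.99 ≈ 2.00.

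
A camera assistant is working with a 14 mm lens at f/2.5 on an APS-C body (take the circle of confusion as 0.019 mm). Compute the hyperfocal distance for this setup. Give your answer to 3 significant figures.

Hyperfocal distance H = f²/(N·c) + f = 14²/(2.5 × 0.019) + 14 = 196/0.0475 + 14 ≈ 4140.3 mm ≈ 4.14 m.

4.14 m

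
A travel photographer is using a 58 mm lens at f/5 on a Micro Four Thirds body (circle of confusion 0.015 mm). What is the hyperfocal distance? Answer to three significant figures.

44.9 m

Hyperfocal distance H = f²/(N·c) + f = 58²/(5 × 0.015) + 58 = 3364/0.075 + 58 ≈ 44911.3 mm ≈ 44.9 m.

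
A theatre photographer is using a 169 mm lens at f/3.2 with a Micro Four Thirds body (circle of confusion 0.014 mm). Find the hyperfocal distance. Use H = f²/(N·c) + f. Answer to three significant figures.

638 m

Hyperfocal distance H = f²/(N·c) + f = 169²/(3.2 × 0.014) + 169 = 28561/0.0448 + 169 ≈ 637691.3 mm ≈ 638 m.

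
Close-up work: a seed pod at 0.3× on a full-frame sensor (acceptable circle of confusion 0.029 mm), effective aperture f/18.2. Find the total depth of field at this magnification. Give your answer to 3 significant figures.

At magnification m, DoF ≈ 2·N_eff·c/m² = 2 × 18.2 × 0.029 / 0.3² = 1.056 / 0.09 ≈ 11.7 mm.

11.7 mm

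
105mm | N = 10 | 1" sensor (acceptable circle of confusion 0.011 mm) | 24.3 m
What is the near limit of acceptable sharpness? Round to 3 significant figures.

19.6 m

Hyperfocal distance H = f²/(N·c) + f = 105²/(10 × 0.011) + 105 = 11025/0.11 + 105 ≈ 100332.3 mm ≈ 100.3 m.
Near limit Dn = s·(H − f)/(H + s − 2f) = 24300 × (100332.3 − 105) / (100332.3 + 24300 − 2 × 105) = 24300 × 100227.3 / 124422.3 ≈ 19575 mm ≈ 19.6 m.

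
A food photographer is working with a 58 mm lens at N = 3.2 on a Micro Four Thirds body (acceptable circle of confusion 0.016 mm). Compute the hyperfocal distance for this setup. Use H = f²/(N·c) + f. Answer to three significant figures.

65.8 m

Hyperfocal distance H = f²/(N·c) + f = 58²/(3.2 × 0.016) + 58 = 3364/0.0512 + 58 ≈ 65761.1 mm ≈ 65.8 m.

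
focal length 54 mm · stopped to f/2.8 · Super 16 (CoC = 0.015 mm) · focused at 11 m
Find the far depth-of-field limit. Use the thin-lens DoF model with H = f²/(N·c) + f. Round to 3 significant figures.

13.1 m

Hyperfocal distance H = f²/(N·c) + f = 54²/(2.8 × 0.015) + 54 = 2916/0.042 + 54 ≈ 69482.6 mm ≈ 69.48 m.
Far limit Df = s·(H − f)/(H − s) = 11000 × (69482.6 − 54) / (69482.6 − 11000) = 11000 × 69428.6 / 58482.6 ≈ 13059 mm ≈ 13.1 m.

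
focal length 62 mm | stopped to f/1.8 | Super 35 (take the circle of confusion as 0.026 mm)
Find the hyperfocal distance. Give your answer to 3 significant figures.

Hyperfocal distance H = f²/(N·c) + f = 62²/(1.8 × 0.026) + 62 = 3844/0.0468 + 62 ≈ 82198.8 mm ≈ 82.2 m.

82.2 m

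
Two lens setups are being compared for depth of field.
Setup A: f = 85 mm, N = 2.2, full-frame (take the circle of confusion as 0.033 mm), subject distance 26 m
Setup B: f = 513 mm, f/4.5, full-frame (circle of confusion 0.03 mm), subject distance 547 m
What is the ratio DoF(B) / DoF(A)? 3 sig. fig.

22.9

Setup A: H = 85²/(2.2×0.033) + 85 ≈ 99602.9 mm; DoF = Df − Dn = 35154 − 20628 ≈ 14526 mm.
Setup B: H = 513²/(4.5×0.03) + 513 ≈ 1949913.0 mm; DoF = Df − Dn = 760077 − 427232 ≈ 332845 mm.
Ratio = 332845 / 14526 ≈ 22.9.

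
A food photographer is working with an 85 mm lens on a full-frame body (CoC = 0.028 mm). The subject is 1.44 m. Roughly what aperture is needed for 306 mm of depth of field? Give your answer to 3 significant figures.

f/20

Write h = H − f = f²/(N·c). The thin-lens limits are Dn = s·h/(h + (s−f)) and Df = s·h/(h − (s−f)), so DoF = Df − Dn = 2·s·(s−f)·h / (h² − (s−f)²).
That is a quadratic in h: DoF·h² − 2·s·(s−f)·h − DoF·(s−f)² = 0 ⇒ h = (s−f)·(s + √(s² + DoF²)) / DoF = 1355 × (1440 + √(1440² + 306²)) / 306 = 1355 × (1440 + 1472.15) / 306 ≈ 12895 mm.
Then N = f²/(c·h) = 85² / (0.028 × 12895) = 7225 / 361.07 ≈ 20.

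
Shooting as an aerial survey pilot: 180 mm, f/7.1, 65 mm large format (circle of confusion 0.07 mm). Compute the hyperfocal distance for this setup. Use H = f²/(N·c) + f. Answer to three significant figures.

Hyperfocal distance H = f²/(N·c) + f = 180²/(7.1 × 0.07) + 180 = 32400/0.497 + 180 ≈ 65371.1 mm ≈ 65.4 m.

65.4 m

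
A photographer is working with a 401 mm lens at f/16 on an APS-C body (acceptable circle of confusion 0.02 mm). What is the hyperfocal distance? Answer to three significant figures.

Hyperfocal distance H = f²/(N·c) + f = 401²/(16 × 0.02) + 401 = 160801/0.32 + 401 ≈ 502904.1 mm ≈ 503 m.

503 m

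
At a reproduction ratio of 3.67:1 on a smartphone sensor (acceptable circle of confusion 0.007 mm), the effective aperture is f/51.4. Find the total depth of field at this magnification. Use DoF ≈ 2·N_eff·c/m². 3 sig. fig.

0.0534 mm

At magnification m, DoF ≈ 2·N_eff·c/m² = 2 × 51.4 × 0.007 / 3.67² = 0.7196 / 13.47 ≈ 0.0534 mm.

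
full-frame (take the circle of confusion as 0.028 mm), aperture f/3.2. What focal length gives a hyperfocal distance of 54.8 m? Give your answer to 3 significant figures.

70.0 mm

From H = f²/(N·c) + f, with f ≪ H: f ≈ √(H·N·c) = √(54800 × 3.2 × 0.028) = √4910.1 ≈ 70.07 mm.
Exact: f² + N·c·f − N·c·H = 0 ⇒ f = (−N·c + √((N·c)² + 4·N·c·H))/2 = (−0.0896 + √19640)/2 ≈ 70.027 mm ≈ 70.0 mm.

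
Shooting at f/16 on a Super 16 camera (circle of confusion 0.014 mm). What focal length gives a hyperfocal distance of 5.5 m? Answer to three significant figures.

35.0 mm

From H = f²/(N·c) + f, with f ≪ H: f ≈ √(H·N·c) = √(5500 × 16 × 0.014) = √1232.0 ≈ 35.10 mm.
Exact: f² + N·c·f − N·c·H = 0 ⇒ f = (−N·c + √((N·c)² + 4·N·c·H))/2 = (−0.224 + √4928.1)/2 ≈ 34.988 mm ≈ 35.0 mm.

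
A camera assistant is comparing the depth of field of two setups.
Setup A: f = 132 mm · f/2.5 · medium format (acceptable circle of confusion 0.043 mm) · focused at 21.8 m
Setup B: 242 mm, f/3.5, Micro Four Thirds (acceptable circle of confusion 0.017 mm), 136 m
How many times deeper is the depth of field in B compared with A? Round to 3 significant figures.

Setup A: H = 132²/(2.5×0.043) + 132 ≈ 162215.7 mm; DoF = Df − Dn = 25164.0 − 19229.3 ≈ 5934.7 mm.
Setup B: H = 242²/(3.5×0.017) + 242 ≈ 984510.9 mm; DoF = Df − Dn = 157759 − 119515 ≈ 38244 mm.
Ratio = 38244 / 5934.7 ≈ 6.44.

6.44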